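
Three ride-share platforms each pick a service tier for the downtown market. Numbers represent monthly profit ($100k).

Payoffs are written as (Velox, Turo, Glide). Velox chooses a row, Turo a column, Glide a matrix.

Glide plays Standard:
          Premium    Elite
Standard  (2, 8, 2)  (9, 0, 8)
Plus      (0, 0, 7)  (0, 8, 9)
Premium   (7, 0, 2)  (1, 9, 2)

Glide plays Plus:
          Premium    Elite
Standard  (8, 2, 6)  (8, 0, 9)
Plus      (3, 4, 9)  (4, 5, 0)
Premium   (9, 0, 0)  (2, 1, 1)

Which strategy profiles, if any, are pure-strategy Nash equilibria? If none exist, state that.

No pure-strategy Nash equilibrium.

For each player, find the best response to each opponent profile; mutual best responses are the pure NE.
Velox against (Premium, Standard): payoffs 2, 0, 7 → best response Premium.
Velox against (Premium, Plus): payoffs 8, 3, 9 → best response Premium.
Velox against (Elite, Standard): payoffs 9, 0, 1 → best response Standard.
Velox against (Elite, Plus): payoffs 8, 4, 2 → best response Standard.
Turo against (Standard, Standard): payoffs 8, 0 → best response Premium.
Turo against (Standard, Plus): payoffs 2, 0 → best response Premium.
Turo against (Plus, Standard): payoffs 0, 8 → best response Elite.
Turo against (Plus, Plus): payoffs 4, 5 → best response Elite.
Turo against (Premium, Standard): payoffs 0, 9 → best response Elite.
Turo against (Premium, Plus): payoffs 0, 1 → best response Elite.
Glide against (Standard, Premium): payoffs 2, 6 → best response Plus.
Glide against (Standard, Elite): payoffs 8, 9 → best response Plus.
Glide against (Plus, Premium): payoffs 7, 9 → best response Plus.
Glide against (Plus, Elite): payoffs 9, 0 → best response Standard.
Glide against (Premium, Premium): payoffs 2, 0 → best response Standard.
Glide against (Premium, Elite): payoffs 2, 1 → best response Standard.
No profile is a mutual best response for all players.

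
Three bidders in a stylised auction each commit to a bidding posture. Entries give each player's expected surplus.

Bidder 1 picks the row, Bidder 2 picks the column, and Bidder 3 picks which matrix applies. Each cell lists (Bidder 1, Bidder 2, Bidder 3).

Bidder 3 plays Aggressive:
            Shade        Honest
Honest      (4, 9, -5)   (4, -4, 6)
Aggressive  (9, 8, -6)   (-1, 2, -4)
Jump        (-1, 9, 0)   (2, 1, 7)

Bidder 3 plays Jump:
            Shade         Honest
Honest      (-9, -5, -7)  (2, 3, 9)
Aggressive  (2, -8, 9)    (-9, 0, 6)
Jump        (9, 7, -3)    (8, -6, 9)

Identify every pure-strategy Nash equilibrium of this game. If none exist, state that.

There is no pure-strategy Nash equilibrium.

Mark each player's best response to every combination of opponents' strategies; a profile where every player is best-responding is a pure Nash equilibrium.
Bidder 1 against (Shade, Aggressive): payoffs 4, 9, -1 → best response Aggressive.
Bidder 1 against (Shade, Jump): payoffs -9, 2, 9 → best response Jump.
Bidder 1 against (Honest, Aggressive): payoffs 4, -1, 2 → best response Honest.
Bidder 1 against (Honest, Jump): payoffs 2, -9, 8 → best response Jump.
Bidder 2 against (Honest, Aggressive): payoffs 9, -4 → best response Shade.
Bidder 2 against (Honest, Jump): payoffs -5, 3 → best response Honest.
Bidder 2 against (Aggressive, Aggressive): payoffs 8, 2 → best response Shade.
Bidder 2 against (Aggressive, Jump): payoffs -8, 0 → best response Honest.
Bidder 2 against (Jump, Aggressive): payoffs 9, 1 → best response Shade.
Bidder 2 against (Jump, Jump): payoffs 7, -6 → best response Shade.
Bidder 3 against (Honest, Shade): payoffs -5, -7 → best response Aggressive.
Bidder 3 against (Honest, Honest): payoffs 6, 9 → best response Jump.
Bidder 3 against (Aggressive, Shade): payoffs -6, 9 → best response Jump.
Bidder 3 against (Aggressive, Honest): payoffs -4, 6 → best response Jump.
Bidder 3 against (Jump, Shade): payoffs 0, -3 → best response Aggressive.
Bidder 3 against (Jump, Honest): payoffs 7, 9 → best response Jump.
No profile is a mutual best response for all players.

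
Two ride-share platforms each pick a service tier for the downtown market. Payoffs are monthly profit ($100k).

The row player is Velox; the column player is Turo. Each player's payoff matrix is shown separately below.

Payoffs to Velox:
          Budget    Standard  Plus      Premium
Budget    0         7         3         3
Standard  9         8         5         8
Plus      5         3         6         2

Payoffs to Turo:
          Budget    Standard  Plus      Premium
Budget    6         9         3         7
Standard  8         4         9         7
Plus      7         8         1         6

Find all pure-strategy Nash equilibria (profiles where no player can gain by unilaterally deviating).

No pure-strategy Nash equilibrium.

Velox against Budget: payoffs 0, 9, 5 → best response Standard.
Velox against Standard: payoffs 7, 8, 3 → best response Standard.
Velox against Plus: payoffs 3, 5, 6 → best response Plus.
Velox against Premium: payoffs 3, 8, 2 → best response Standard.
Turo against Budget: payoffs 6, 9, 3, 7 → best response Standard.
Turo against Standard: payoffs 8, 4, 9, 7 → best response Plus.
Turo against Plus: payoffs 7, 8, 1, 6 → best response Standard.
No profile is a mutual best response for all players.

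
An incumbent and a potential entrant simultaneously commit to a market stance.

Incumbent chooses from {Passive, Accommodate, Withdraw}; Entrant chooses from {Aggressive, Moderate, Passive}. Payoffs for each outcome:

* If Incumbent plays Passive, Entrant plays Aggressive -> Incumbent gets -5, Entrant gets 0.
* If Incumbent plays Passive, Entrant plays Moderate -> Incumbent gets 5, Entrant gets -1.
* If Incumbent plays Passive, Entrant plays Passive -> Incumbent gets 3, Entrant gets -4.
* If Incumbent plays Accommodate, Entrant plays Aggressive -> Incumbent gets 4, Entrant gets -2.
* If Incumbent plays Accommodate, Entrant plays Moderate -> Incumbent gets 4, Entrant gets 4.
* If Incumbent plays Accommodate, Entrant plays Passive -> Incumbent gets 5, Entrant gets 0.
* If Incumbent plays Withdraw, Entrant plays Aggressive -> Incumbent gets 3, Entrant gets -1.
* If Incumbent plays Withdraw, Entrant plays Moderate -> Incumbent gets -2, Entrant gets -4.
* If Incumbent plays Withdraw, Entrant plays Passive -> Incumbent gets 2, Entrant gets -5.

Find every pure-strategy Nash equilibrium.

Incumbent against Aggressive: payoffs -5, 4, 3 → best response Accommodate.
Incumbent against Moderate: payoffs 5, 4, -2 → best response Passive.
Incumbent against Passive: payoffs 3, 5, 2 → best response Accommodate.
Entrant against Passive: payoffs 0, -1, -4 → best response Aggressive.
Entrant against Accommodate: payoffs -2, 4, 0 → best response Moderate.
Entrant against Withdraw: payoffs -1, -4, -5 → best response Aggressive.
No profile is a mutual best response for all players.

none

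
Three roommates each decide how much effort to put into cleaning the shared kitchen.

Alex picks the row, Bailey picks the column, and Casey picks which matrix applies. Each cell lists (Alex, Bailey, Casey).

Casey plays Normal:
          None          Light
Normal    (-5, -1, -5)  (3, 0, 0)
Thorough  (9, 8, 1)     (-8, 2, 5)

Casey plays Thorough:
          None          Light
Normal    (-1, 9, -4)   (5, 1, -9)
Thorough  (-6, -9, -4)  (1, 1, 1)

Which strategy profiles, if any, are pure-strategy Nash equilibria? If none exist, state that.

Pure-strategy Nash equilibria: (Normal, None, Thorough); (Normal, Light, Normal); (Thorough, None, Normal)

Check each profile: it is a Nash equilibrium iff no player can strictly gain by switching unilaterally.
(Normal, None, Normal): Alex can switch to Thorough (-5 → 9). Not NE.
(Normal, None, Thorough): Alex gets -1, best alternative -6; Bailey gets 9, best alternative 1; Casey gets -4, best alternative -5. No profitable deviation — NE.
(Normal, Light, Normal): Alex gets 3, best alternative -8; Bailey gets 0, best alternative -1; Casey gets 0, best alternative -9. No profitable deviation — NE.
(Normal, Light, Thorough): Bailey can switch to None (1 → 9). Not NE.
(Thorough, None, Normal): Alex gets 9, best alternative -5; Bailey gets 8, best alternative 2; Casey gets 1, best alternative -4. No profitable deviation — NE.
(Thorough, None, Thorough): Alex can switch to Normal (-6 → -1). Not NE.
(Thorough, Light, Normal): Alex can switch to Normal (-8 → 3). Not NE.
(Thorough, Light, Thorough): Alex can switch to Normal (1 → 5). Not NE.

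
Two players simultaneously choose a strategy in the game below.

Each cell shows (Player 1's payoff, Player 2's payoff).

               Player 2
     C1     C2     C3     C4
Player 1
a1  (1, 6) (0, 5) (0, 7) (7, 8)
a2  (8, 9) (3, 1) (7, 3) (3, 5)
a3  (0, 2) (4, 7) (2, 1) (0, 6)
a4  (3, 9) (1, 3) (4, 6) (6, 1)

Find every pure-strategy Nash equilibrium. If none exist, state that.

(a1, C4) and (a2, C1) and (a3, C2)

For each player, find the best response to each opponent profile; mutual best responses are the pure NE.
Player 1 against C1: payoffs 1, 8, 0, 3 → best response a2.
Player 1 against C2: payoffs 0, 3, 4, 1 → best response a3.
Player 1 against C3: payoffs 0, 7, 2, 4 → best response a2.
Player 1 against C4: payoffs 7, 3, 0, 6 → best response a1.
Player 2 against a1: payoffs 6, 5, 7, 8 → best response C4.
Player 2 against a2: payoffs 9, 1, 3, 5 → best response C1.
Player 2 against a3: payoffs 2, 7, 1, 6 → best response C2.
Player 2 against a4: payoffs 9, 3, 6, 1 → best response C1.
Mutual best responses: (a1, C4); (a2, C1); (a3, C2).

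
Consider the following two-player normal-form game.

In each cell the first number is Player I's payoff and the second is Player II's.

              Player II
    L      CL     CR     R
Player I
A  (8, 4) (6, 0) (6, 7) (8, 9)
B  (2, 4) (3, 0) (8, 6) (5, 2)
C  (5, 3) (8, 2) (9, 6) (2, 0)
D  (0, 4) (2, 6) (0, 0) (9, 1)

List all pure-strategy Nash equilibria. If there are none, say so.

Check each profile: it is a Nash equilibrium iff no player can strictly gain by switching unilaterally.
(A, L): Player II can switch to CR (4 → 7). Not NE.
(A, CL): Player I can switch to C (6 → 8). Not NE.
(A, CR): Player I can switch to B (6 → 8). Not NE.
(A, R): Player I can switch to D (8 → 9). Not NE.
(B, L): Player I can switch to A (2 → 8). Not NE.
(B, CL): Player I can switch to A (3 → 6). Not NE.
(C, CR): Player I gets 9, best alternative 8; Player II gets 6, best alternative 3. No profitable deviation — NE.
(The remaining 9 profiles each have a profitable deviation by the same check.)

Pure NE: (C, CR)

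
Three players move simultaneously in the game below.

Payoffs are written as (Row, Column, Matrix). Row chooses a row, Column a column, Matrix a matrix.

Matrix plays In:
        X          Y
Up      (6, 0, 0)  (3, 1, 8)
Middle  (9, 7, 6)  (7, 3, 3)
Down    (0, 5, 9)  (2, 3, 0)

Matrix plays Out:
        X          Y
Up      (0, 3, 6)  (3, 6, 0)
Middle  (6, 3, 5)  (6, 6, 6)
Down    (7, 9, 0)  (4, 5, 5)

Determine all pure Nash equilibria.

(Middle, X, In), (Middle, Y, Out)

(Up, X, In): Row can switch to Middle (6 → 9). Not NE.
(Up, X, Out): Row can switch to Middle (0 → 6). Not NE.
(Up, Y, In): Row can switch to Middle (3 → 7). Not NE.
(Up, Y, Out): Row can switch to Middle (3 → 6). Not NE.
(Middle, X, In): Row gets 9, best alternative 6; Column gets 7, best alternative 3; Matrix gets 6, best alternative 5. No profitable deviation — NE.
(Middle, X, Out): Row can switch to Down (6 → 7). Not NE.
(Middle, Y, In): Column can switch to X (3 → 7). Not NE.
(Middle, Y, Out): Row gets 6, best alternative 4; Column gets 6, best alternative 3; Matrix gets 6, best alternative 3. No profitable deviation — NE.
(Down, X, In): Row can switch to Up (0 → 6). Not NE.
(Down, X, Out): Matrix can switch to In (0 → 9). Not NE.
(The remaining 2 profiles each have a profitable deviation by the same check.)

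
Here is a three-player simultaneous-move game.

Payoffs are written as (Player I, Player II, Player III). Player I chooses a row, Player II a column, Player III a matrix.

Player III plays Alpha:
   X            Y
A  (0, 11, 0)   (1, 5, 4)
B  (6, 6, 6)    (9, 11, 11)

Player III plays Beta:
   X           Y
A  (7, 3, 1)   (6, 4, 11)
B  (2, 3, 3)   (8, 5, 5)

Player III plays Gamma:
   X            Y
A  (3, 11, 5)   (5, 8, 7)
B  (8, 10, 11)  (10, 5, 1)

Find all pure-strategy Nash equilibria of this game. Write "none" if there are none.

Player I against (X, Alpha): payoffs 0, 6 → best response B.
Player I against (X, Beta): payoffs 7, 2 → best response A.
Player I against (X, Gamma): payoffs 3, 8 → best response B.
Player I against (Y, Alpha): payoffs 1, 9 → best response B.
Player I against (Y, Beta): payoffs 6, 8 → best response B.
Player I against (Y, Gamma): payoffs 5, 10 → best response B.
Player II against (A, Alpha): payoffs 11, 5 → best response X.
Player II against (A, Beta): payoffs 3, 4 → best response Y.
Player II against (A, Gamma): payoffs 11, 8 → best response X.
Player II against (B, Alpha): payoffs 6, 11 → best response Y.
Player II against (B, Beta): payoffs 3, 5 → best response Y.
Player II against (B, Gamma): payoffs 10, 5 → best response X.
Player III against (A, X): payoffs 0, 1, 5 → best response Gamma.
Player III against (A, Y): payoffs 4, 11, 7 → best response Beta.
Player III against (B, X): payoffs 6, 3, 11 → best response Gamma.
Player III against (B, Y): payoffs 11, 5, 1 → best response Alpha.
Mutual best responses: (B, X, Gamma); (B, Y, Alpha).

(B, X, Gamma); (B, Y, Alpha)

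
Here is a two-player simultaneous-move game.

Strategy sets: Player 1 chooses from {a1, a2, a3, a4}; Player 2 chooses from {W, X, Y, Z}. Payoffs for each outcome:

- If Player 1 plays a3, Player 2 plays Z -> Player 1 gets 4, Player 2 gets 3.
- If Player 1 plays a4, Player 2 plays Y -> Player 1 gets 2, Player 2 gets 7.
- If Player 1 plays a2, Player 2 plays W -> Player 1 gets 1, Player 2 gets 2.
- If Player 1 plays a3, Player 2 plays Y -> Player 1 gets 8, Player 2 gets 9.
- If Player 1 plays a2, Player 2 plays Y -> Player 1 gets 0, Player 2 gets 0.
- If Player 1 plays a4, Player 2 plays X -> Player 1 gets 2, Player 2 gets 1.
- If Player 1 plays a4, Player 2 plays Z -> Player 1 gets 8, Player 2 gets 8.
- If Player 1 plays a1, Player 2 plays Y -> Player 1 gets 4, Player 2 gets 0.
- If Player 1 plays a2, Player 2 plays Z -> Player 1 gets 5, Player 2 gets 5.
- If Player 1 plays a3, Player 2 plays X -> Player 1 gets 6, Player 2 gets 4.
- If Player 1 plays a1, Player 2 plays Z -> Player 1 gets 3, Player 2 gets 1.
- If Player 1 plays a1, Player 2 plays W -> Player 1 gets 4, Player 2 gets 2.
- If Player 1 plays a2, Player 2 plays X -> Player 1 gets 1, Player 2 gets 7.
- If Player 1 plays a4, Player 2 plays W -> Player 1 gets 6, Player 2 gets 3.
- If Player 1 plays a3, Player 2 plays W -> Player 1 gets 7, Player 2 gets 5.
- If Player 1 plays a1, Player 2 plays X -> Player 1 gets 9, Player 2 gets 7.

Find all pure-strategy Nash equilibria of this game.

Player 1 against W: payoffs 4, 1, 7, 6 → best response a3.
Player 1 against X: payoffs 9, 1, 6, 2 → best response a1.
Player 1 against Y: payoffs 4, 0, 8, 2 → best response a3.
Player 1 against Z: payoffs 3, 5, 4, 8 → best response a4.
Player 2 against a1: payoffs 2, 7, 0, 1 → best response X.
Player 2 against a2: payoffs 2, 7, 0, 5 → best response X.
Player 2 against a3: payoffs 5, 4, 9, 3 → best response Y.
Player 2 against a4: payoffs 3, 1, 7, 8 → best response Z.
Mutual best responses: (a1, X); (a3, Y); (a4, Z).

(a1, X) and (a3, Y) and (a4, Z)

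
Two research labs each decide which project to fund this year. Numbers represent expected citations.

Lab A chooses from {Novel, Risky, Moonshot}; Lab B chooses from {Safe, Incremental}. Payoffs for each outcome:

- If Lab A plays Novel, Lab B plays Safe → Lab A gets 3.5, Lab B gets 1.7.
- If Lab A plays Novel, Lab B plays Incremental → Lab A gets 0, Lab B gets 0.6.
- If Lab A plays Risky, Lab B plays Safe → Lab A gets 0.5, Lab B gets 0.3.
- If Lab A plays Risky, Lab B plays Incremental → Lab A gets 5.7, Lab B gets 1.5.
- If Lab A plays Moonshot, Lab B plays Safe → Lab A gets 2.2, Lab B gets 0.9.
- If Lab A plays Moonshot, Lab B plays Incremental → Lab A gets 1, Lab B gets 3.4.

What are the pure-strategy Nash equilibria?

(Novel, Safe): Lab A gets 3.5, best alternative 2.2; Lab B gets 1.7, best alternative 0.6. No profitable deviation — NE.
(Novel, Incremental): Lab A can switch to Risky (0 → 5.7). Not NE.
(Risky, Safe): Lab A can switch to Novel (0.5 → 3.5). Not NE.
(Risky, Incremental): Lab A gets 5.7, best alternative 1; Lab B gets 1.5, best alternative 0.3. No profitable deviation — NE.
(Moonshot, Safe): Lab A can switch to Novel (2.2 → 3.5). Not NE.
(Moonshot, Incremental): Lab A can switch to Risky (1 → 5.7). Not NE.

(Novel, Safe), (Risky, Incremental)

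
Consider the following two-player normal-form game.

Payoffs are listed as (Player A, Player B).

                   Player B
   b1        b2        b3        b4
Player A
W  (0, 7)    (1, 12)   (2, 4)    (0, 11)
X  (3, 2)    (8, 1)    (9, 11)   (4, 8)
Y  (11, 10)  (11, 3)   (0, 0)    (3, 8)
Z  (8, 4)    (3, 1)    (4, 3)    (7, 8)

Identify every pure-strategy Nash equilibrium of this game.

Pure-strategy Nash equilibria: (X, b3), (Y, b1), (Z, b4)

(W, b1): Player A can switch to X (0 → 3). Not NE.
(W, b2): Player A can switch to X (1 → 8). Not NE.
(W, b3): Player A can switch to X (2 → 9). Not NE.
(W, b4): Player A can switch to X (0 → 4). Not NE.
(X, b1): Player A can switch to Y (3 → 11). Not NE.
(X, b2): Player A can switch to Y (8 → 11). Not NE.
(X, b3): Player A gets 9, best alternative 4; Player B gets 11, best alternative 8. No profitable deviation — NE.
(X, b4): Player A can switch to Z (4 → 7). Not NE.
(Y, b1): Player A gets 11, best alternative 8; Player B gets 10, best alternative 8. No profitable deviation — NE.
(Y, b2): Player B can switch to b1 (3 → 10). Not NE.
(Z, b4): Player A gets 7, best alternative 4; Player B gets 8, best alternative 4. No profitable deviation — NE.
(The remaining 5 profiles each have a profitable deviation by the same check.)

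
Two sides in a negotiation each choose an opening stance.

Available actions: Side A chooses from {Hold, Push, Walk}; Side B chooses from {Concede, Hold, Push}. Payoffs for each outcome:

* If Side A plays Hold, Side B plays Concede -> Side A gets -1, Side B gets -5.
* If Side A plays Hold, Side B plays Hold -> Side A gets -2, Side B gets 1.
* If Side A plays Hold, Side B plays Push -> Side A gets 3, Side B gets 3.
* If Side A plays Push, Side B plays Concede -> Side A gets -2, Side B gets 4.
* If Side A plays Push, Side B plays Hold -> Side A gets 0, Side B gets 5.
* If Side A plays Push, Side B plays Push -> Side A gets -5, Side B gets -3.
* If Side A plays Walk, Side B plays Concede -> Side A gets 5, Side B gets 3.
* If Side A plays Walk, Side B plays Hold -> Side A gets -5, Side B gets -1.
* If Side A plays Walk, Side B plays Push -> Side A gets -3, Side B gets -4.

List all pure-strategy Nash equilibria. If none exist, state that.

Side A against Concede: payoffs -1, -2, 5 → best response Walk.
Side A against Hold: payoffs -2, 0, -5 → best response Push.
Side A against Push: payoffs 3, -5, -3 → best response Hold.
Side B against Hold: payoffs -5, 1, 3 → best response Push.
Side B against Push: payoffs 4, 5, -3 → best response Hold.
Side B against Walk: payoffs 3, -1, -4 → best response Concede.
Mutual best responses: (Hold, Push); (Push, Hold); (Walk, Concede).

(Hold, Push); (Push, Hold); (Walk, Concede)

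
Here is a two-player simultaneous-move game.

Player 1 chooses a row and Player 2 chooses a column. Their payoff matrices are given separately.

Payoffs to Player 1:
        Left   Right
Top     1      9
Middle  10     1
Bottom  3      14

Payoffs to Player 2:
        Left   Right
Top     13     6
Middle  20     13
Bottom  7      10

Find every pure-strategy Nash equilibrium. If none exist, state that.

For each player, find the best response to each opponent profile; mutual best responses are the pure NE.
Player 1 against Left: payoffs 1, 10, 3 → best response Middle.
Player 1 against Right: payoffs 9, 1, 14 → best response Bottom.
Player 2 against Top: payoffs 13, 6 → best response Left.
Player 2 against Middle: payoffs 20, 13 → best response Left.
Player 2 against Bottom: payoffs 7, 10 → best response Right.
Mutual best responses: (Middle, Left); (Bottom, Right).

The pure Nash equilibria are (Middle, Left); (Bottom, Right).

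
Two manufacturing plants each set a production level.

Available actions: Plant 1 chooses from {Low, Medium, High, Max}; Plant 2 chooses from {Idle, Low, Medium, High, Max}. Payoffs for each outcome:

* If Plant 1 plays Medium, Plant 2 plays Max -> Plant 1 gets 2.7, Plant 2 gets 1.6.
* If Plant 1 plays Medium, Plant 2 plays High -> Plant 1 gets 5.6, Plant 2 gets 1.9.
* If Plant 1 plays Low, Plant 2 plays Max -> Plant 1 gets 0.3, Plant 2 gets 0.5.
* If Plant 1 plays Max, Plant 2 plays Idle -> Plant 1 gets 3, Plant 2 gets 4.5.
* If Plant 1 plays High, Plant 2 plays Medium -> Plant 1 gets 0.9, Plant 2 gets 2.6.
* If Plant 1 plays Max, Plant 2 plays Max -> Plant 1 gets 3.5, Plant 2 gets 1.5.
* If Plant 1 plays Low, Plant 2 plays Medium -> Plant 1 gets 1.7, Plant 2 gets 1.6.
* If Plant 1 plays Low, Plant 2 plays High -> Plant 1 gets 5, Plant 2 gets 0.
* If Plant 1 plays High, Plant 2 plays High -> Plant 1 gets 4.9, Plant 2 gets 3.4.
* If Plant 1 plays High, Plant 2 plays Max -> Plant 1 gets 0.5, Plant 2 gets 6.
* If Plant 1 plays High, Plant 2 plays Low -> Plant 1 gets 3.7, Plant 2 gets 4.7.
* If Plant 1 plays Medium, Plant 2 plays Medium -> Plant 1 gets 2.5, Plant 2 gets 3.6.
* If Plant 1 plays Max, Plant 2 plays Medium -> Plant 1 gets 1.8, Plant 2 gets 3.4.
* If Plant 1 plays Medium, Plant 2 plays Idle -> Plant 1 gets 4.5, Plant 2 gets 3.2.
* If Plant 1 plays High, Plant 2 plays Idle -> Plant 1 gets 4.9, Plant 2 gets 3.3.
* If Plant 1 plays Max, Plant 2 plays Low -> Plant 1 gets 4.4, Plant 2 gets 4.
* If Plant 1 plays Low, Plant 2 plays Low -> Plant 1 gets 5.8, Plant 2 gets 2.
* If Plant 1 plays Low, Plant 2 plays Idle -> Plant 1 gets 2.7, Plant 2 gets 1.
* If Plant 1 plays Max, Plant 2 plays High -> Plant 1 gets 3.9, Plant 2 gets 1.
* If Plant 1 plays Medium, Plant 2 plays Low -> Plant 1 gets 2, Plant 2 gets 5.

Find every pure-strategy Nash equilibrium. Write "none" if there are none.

(Low, Idle): Plant 1 can switch to Medium (2.7 → 4.5). Not NE.
(Low, Low): Plant 1 gets 5.8, best alternative 4.4; Plant 2 gets 2, best alternative 1.6. No profitable deviation — NE.
(Low, Medium): Plant 1 can switch to Medium (1.7 → 2.5). Not NE.
(Low, High): Plant 1 can switch to Medium (5 → 5.6). Not NE.
(Low, Max): Plant 1 can switch to Medium (0.3 → 2.7). Not NE.
(Medium, Idle): Plant 1 can switch to High (4.5 → 4.9). Not NE.
(Medium, Low): Plant 1 can switch to Low (2 → 5.8). Not NE.
(Medium, Medium): Plant 2 can switch to Low (3.6 → 5). Not NE.
(Medium, High): Plant 2 can switch to Idle (1.9 → 3.2). Not NE.
(The remaining 11 profiles each have a profitable deviation by the same check.)

The unique pure-strategy Nash equilibrium is (Low, Low).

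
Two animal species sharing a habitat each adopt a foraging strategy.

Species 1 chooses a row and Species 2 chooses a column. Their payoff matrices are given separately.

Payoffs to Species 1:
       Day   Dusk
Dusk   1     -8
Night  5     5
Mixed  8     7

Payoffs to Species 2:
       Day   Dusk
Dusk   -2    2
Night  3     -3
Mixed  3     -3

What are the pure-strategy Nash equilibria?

(Dusk, Day): Species 1 can switch to Night (1 → 5). Not NE.
(Dusk, Dusk): Species 1 can switch to Night (-8 → 5). Not NE.
(Night, Day): Species 1 can switch to Mixed (5 → 8). Not NE.
(Night, Dusk): Species 1 can switch to Mixed (5 → 7). Not NE.
(Mixed, Day): Species 1 gets 8, best alternative 5; Species 2 gets 3, best alternative -3. No profitable deviation — NE.
(Mixed, Dusk): Species 2 can switch to Day (-3 → 3). Not NE.

The unique pure-strategy Nash equilibrium is (Mixed, Day).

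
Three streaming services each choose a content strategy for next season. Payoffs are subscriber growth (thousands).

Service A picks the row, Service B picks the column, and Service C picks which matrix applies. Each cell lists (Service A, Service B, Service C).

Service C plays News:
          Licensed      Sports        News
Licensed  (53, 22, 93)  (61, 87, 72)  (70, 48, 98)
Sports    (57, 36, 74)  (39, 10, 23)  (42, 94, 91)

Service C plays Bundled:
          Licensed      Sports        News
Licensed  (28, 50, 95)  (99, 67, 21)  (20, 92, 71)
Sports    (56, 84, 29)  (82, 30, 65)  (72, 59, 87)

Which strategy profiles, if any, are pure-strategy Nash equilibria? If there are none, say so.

Pure NE: (Licensed, Sports, News)

Service A against (Licensed, News): payoffs 53, 57 → best response Sports.
Service A against (Licensed, Bundled): payoffs 28, 56 → best response Sports.
Service A against (Sports, News): payoffs 61, 39 → best response Licensed.
Service A against (Sports, Bundled): payoffs 99, 82 → best response Licensed.
Service A against (News, News): payoffs 70, 42 → best response Licensed.
Service A against (News, Bundled): payoffs 20, 72 → best response Sports.
Service B against (Licensed, News): payoffs 22, 87, 48 → best response Sports.
Service B against (Licensed, Bundled): payoffs 50, 67, 92 → best response News.
Service B against (Sports, News): payoffs 36, 10, 94 → best response News.
Service B against (Sports, Bundled): payoffs 84, 30, 59 → best response Licensed.
Service C against (Licensed, Licensed): payoffs 93, 95 → best response Bundled.
Service C against (Licensed, Sports): payoffs 72, 21 → best response News.
Service C against (Licensed, News): payoffs 98, 71 → best response News.
Service C against (Sports, Licensed): payoffs 74, 29 → best response News.
Service C against (Sports, Sports): payoffs 23, 65 → best response Bundled.
Service C against (Sports, News): payoffs 91, 87 → best response News.
Mutual best responses: (Licensed, Sports, News).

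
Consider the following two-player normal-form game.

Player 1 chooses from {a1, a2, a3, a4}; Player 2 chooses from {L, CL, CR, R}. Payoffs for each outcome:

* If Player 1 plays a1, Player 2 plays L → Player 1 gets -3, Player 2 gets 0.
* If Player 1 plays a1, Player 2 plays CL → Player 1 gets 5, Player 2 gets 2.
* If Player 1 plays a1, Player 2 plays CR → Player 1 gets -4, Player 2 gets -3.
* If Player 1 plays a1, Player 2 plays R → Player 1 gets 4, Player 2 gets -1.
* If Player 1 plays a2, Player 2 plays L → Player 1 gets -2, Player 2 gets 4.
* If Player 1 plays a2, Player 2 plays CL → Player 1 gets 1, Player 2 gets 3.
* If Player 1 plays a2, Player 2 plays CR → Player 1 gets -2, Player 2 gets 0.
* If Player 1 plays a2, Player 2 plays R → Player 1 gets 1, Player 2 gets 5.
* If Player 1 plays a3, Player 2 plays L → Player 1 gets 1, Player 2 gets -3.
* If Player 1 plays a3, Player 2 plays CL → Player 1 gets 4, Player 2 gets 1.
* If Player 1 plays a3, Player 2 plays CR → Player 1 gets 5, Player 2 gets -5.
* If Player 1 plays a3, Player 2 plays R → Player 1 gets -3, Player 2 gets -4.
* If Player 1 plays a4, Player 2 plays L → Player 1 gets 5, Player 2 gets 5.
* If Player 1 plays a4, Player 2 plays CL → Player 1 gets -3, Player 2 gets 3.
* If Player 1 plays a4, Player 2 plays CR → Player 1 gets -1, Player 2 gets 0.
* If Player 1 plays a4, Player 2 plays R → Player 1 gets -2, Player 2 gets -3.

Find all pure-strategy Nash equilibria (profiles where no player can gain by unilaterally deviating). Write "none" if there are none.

(a1, L): Player 1 can switch to a2 (-3 → -2). Not NE.
(a1, CL): Player 1 gets 5, best alternative 4; Player 2 gets 2, best alternative 0. No profitable deviation — NE.
(a1, CR): Player 1 can switch to a2 (-4 → -2). Not NE.
(a1, R): Player 2 can switch to L (-1 → 0). Not NE.
(a2, L): Player 1 can switch to a3 (-2 → 1). Not NE.
(a2, CL): Player 1 can switch to a1 (1 → 5). Not NE.
(a2, CR): Player 1 can switch to a3 (-2 → 5). Not NE.
(a4, L): Player 1 gets 5, best alternative 1; Player 2 gets 5, best alternative 3. No profitable deviation — NE.
(The remaining 8 profiles each have a profitable deviation by the same check.)

(a1, CL); (a4, L)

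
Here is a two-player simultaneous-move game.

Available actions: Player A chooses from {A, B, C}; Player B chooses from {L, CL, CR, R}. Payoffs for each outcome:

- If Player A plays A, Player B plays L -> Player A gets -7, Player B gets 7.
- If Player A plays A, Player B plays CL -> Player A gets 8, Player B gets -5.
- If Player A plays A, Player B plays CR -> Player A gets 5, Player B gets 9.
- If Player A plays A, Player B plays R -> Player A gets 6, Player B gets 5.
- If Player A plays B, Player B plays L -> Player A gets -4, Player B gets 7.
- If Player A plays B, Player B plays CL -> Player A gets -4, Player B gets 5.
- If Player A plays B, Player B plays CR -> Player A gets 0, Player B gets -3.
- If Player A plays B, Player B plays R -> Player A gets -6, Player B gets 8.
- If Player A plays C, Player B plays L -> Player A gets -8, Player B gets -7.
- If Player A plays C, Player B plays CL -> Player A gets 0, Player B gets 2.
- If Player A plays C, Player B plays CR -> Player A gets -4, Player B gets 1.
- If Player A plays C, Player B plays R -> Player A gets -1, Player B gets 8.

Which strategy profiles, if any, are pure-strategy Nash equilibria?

The unique pure-strategy Nash equilibrium is (A, CR).

For each player, find the best response to each opponent profile; mutual best responses are the pure NE.
Player A against L: payoffs -7, -4, -8 → best response B.
Player A against CL: payoffs 8, -4, 0 → best response A.
Player A against CR: payoffs 5, 0, -4 → best response A.
Player A against R: payoffs 6, -6, -1 → best response A.
Player B against A: payoffs 7, -5, 9, 5 → best response CR.
Player B against B: payoffs 7, 5, -3, 8 → best response R.
Player B against C: payoffs -7, 2, 1, 8 → best response R.
Mutual best responses: (A, CR).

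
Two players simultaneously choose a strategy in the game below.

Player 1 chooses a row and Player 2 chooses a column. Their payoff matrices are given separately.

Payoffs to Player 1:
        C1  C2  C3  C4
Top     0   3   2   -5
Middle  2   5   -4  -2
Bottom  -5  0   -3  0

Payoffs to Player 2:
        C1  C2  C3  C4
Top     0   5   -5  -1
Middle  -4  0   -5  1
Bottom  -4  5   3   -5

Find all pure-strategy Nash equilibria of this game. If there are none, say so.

For each player, find the best response to each opponent profile; mutual best responses are the pure NE.
Player 1 against C1: payoffs 0, 2, -5 → best response Middle.
Player 1 against C2: payoffs 3, 5, 0 → best response Middle.
Player 1 against C3: payoffs 2, -4, -3 → best response Top.
Player 1 against C4: payoffs -5, -2, 0 → best response Bottom.
Player 2 against Top: payoffs 0, 5, -5, -1 → best response C2.
Player 2 against Middle: payoffs -4, 0, -5, 1 → best response C4.
Player 2 against Bottom: payoffs -4, 5, 3, -5 → best response C2.
No profile is a mutual best response for all players.

This game has no pure Nash equilibrium.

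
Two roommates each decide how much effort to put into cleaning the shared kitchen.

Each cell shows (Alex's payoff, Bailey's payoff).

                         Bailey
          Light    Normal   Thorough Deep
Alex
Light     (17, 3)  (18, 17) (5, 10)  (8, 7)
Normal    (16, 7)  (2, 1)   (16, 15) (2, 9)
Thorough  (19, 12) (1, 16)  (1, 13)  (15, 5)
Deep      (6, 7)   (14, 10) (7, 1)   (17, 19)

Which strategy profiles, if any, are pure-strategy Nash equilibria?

Pure-strategy Nash equilibria: (Light, Normal) and (Normal, Thorough) and (Deep, Deep)

(Light, Light): Alex can switch to Thorough (17 → 19). Not NE.
(Light, Normal): Alex gets 18, best alternative 14; Bailey gets 17, best alternative 10. No profitable deviation — NE.
(Light, Thorough): Alex can switch to Normal (5 → 16). Not NE.
(Light, Deep): Alex can switch to Thorough (8 → 15). Not NE.
(Normal, Light): Alex can switch to Light (16 → 17). Not NE.
(Normal, Normal): Alex can switch to Light (2 → 18). Not NE.
(Normal, Thorough): Alex gets 16, best alternative 7; Bailey gets 15, best alternative 9. No profitable deviation — NE.
(Normal, Deep): Alex can switch to Light (2 → 8). Not NE.
(Thorough, Light): Bailey can switch to Normal (12 → 16). Not NE.
(Thorough, Normal): Alex can switch to Light (1 → 18). Not NE.
(Thorough, Thorough): Alex can switch to Light (1 → 5). Not NE.
(Thorough, Deep): Alex can switch to Deep (15 → 17). Not NE.
(Deep, Light): Alex can switch to Light (6 → 17). Not NE.
(Deep, Normal): Alex can switch to Light (14 → 18). Not NE.
(Deep, Deep): Alex gets 17, best alternative 15; Bailey gets 19, best alternative 10. No profitable deviation — NE.
(The remaining 1 profile has a profitable deviation by the same check.)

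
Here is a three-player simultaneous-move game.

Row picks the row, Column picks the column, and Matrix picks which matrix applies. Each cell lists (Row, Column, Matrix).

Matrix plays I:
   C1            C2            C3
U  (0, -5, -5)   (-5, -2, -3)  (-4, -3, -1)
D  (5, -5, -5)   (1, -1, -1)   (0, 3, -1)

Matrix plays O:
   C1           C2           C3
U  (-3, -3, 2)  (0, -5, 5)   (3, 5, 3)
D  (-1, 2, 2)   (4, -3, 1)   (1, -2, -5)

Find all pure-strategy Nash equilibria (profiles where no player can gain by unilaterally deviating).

Row against (C1, I): payoffs 0, 5 → best response D.
Row against (C1, O): payoffs -3, -1 → best response D.
Row against (C2, I): payoffs -5, 1 → best response D.
Row against (C2, O): payoffs 0, 4 → best response D.
Row against (C3, I): payoffs -4, 0 → best response D.
Row against (C3, O): payoffs 3, 1 → best response U.
Column against (U, I): payoffs -5, -2, -3 → best response C2.
Column against (U, O): payoffs -3, -5, 5 → best response C3.
Column against (D, I): payoffs -5, -1, 3 → best response C3.
Column against (D, O): payoffs 2, -3, -2 → best response C1.
Matrix against (U, C1): payoffs -5, 2 → best response O.
Matrix against (U, C2): payoffs -3, 5 → best response O.
Matrix against (U, C3): payoffs -1, 3 → best response O.
Matrix against (D, C1): payoffs -5, 2 → best response O.
Matrix against (D, C2): payoffs -1, 1 → best response O.
Matrix against (D, C3): payoffs -1, -5 → best response I.
Mutual best responses: (U, C3, O); (D, C1, O); (D, C3, I).

The pure Nash equilibria are (U, C3, O) and (D, C1, O) and (D, C3, I).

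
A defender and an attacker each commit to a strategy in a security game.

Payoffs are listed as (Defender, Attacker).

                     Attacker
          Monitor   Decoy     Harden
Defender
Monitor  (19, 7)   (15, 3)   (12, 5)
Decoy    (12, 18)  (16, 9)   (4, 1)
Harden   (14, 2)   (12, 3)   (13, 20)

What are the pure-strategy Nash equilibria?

The pure Nash equilibria are (Monitor, Monitor) and (Harden, Harden).

Defender against Monitor: payoffs 19, 12, 14 → best response Monitor.
Defender against Decoy: payoffs 15, 16, 12 → best response Decoy.
Defender against Harden: payoffs 12, 4, 13 → best response Harden.
Attacker against Monitor: payoffs 7, 3, 5 → best response Monitor.
Attacker against Decoy: payoffs 18, 9, 1 → best response Monitor.
Attacker against Harden: payoffs 2, 3, 20 → best response Harden.
Mutual best responses: (Monitor, Monitor); (Harden, Harden).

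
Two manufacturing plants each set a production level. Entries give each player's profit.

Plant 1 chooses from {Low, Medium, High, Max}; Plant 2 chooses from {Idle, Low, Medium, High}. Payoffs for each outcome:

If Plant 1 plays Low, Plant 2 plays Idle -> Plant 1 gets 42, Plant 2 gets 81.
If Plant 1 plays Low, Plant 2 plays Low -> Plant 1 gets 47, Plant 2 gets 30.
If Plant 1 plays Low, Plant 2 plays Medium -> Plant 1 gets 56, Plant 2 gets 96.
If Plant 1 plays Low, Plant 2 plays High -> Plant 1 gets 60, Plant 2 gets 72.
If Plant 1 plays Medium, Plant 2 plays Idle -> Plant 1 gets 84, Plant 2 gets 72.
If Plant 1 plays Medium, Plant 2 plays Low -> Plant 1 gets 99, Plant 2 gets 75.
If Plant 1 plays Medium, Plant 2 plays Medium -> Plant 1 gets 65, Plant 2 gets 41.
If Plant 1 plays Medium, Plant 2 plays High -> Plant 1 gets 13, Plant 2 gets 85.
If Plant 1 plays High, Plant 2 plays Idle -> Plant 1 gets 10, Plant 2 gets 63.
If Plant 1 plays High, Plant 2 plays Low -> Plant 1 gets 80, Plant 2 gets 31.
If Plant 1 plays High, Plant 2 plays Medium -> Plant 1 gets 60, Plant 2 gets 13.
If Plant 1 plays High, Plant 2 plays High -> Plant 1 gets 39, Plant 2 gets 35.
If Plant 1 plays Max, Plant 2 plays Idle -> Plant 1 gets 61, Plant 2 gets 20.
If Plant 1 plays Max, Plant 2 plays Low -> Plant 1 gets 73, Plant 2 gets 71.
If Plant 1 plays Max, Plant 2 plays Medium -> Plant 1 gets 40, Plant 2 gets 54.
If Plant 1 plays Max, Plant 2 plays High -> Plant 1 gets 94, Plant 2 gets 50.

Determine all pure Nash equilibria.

Plant 1 against Idle: payoffs 42, 84, 10, 61 → best response Medium.
Plant 1 against Low: payoffs 47, 99, 80, 73 → best response Medium.
Plant 1 against Medium: payoffs 56, 65, 60, 40 → best response Medium.
Plant 1 against High: payoffs 60, 13, 39, 94 → best response Max.
Plant 2 against Low: payoffs 81, 30, 96, 72 → best response Medium.
Plant 2 against Medium: payoffs 72, 75, 41, 85 → best response High.
Plant 2 against High: payoffs 63, 31, 13, 35 → best response Idle.
Plant 2 against Max: payoffs 20, 71, 54, 50 → best response Low.
No profile is a mutual best response for all players.

This game has no pure Nash equilibrium.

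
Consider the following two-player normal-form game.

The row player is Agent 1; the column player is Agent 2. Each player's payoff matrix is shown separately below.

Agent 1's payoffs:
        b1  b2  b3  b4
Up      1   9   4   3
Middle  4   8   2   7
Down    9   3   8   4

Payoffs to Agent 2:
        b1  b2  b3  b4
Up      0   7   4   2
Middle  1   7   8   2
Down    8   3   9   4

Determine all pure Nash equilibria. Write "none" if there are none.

Agent 1 against b1: payoffs 1, 4, 9 → best response Down.
Agent 1 against b2: payoffs 9, 8, 3 → best response Up.
Agent 1 against b3: payoffs 4, 2, 8 → best response Down.
Agent 1 against b4: payoffs 3, 7, 4 → best response Middle.
Agent 2 against Up: payoffs 0, 7, 4, 2 → best response b2.
Agent 2 against Middle: payoffs 1, 7, 8, 2 → best response b3.
Agent 2 against Down: payoffs 8, 3, 9, 4 → best response b3.
Mutual best responses: (Up, b2); (Down, b3).

The pure Nash equilibria are (Up, b2), (Down, b3).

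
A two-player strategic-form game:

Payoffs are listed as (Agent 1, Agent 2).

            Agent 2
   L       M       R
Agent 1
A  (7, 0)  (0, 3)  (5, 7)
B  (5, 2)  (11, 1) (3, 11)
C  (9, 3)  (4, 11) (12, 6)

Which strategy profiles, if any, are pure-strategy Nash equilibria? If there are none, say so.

There is no pure-strategy Nash equilibrium.

Mark each player's best response to every combination of opponents' strategies; a profile where every player is best-responding is a pure Nash equilibrium.
Agent 1 against L: payoffs 7, 5, 9 → best response C.
Agent 1 against M: payoffs 0, 11, 4 → best response B.
Agent 1 against R: payoffs 5, 3, 12 → best response C.
Agent 2 against A: payoffs 0, 3, 7 → best response R.
Agent 2 against B: payoffs 2, 1, 11 → best response R.
Agent 2 against C: payoffs 3, 11, 6 → best response M.
No profile is a mutual best response for all players.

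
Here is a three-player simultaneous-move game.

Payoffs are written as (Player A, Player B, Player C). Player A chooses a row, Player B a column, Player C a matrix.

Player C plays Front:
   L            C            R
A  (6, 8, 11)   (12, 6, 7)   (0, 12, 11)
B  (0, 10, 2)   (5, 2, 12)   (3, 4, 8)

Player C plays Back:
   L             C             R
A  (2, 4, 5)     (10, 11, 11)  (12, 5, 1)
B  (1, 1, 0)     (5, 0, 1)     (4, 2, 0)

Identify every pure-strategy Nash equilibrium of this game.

(A, C, Back)

For each strategy profile, look for a profitable unilateral deviation.
(A, L, Front): Player B can switch to R (8 → 12). Not NE.
(A, L, Back): Player B can switch to C (4 → 11). Not NE.
(A, C, Front): Player B can switch to L (6 → 8). Not NE.
(A, C, Back): Player A gets 10, best alternative 5; Player B gets 11, best alternative 5; Player C gets 11, best alternative 7. No profitable deviation — NE.
(A, R, Front): Player A can switch to B (0 → 3). Not NE.
(A, R, Back): Player B can switch to C (5 → 11). Not NE.
(B, L, Front): Player A can switch to A (0 → 6). Not NE.
(B, L, Back): Player A can switch to A (1 → 2). Not NE.
(B, C, Front): Player A can switch to A (5 → 12). Not NE.
(B, C, Back): Player A can switch to A (5 → 10). Not NE.
(B, R, Front): Player B can switch to L (4 → 10). Not NE.
(The remaining 1 profile has a profitable deviation by the same check.)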